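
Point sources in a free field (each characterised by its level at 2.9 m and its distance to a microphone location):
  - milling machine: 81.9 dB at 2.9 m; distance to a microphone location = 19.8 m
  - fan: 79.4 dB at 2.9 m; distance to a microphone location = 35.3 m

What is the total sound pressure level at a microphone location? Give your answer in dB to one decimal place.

65.9 dB

First find each source's level at the receiver (point-source: −20·log₁₀(r/r_ref)), then combine on an intensity basis.
milling machine: 81.9 − 20·log₁₀(19.8/2.9) = 81.9 − 16.69 = 65.21 dB.
fan: 79.4 − 20·log₁₀(35.3/2.9) = 79.4 − 21.71 = 57.69 dB.
Σ 10^(L/10) = 3.910e+06 → L_total = 10·log₁₀(3.910e+06) = 65.92 dB.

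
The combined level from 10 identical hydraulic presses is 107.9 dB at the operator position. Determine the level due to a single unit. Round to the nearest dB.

Dividing the total intensity by 10 lowers the level by 10·log₁₀ 10 = 10.000 dB: L₁ = 107.9 − 10.000.

98 dB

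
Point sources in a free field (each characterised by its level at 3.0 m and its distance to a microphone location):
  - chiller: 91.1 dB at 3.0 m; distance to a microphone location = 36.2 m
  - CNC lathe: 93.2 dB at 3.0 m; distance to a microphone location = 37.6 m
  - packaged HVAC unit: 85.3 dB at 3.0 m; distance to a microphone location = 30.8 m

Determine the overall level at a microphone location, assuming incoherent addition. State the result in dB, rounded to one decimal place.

First find each source's level at the receiver (point-source: −20·log₁₀(r/r_ref)), then combine on an intensity basis.
chiller: 91.1 − 20·log₁₀(36.2/3.0) = 91.1 − 21.63 = 69.47 dB.
CNC lathe: 93.2 − 20·log₁₀(37.6/3.0) = 93.2 − 21.96 = 71.24 dB.
packaged HVAC unit: 85.3 − 20·log₁₀(30.8/3.0) = 85.3 − 20.23 = 65.07 dB.
Σ 10^(L/10) = 2.536e+07 → L_total = 10·log₁₀(2.536e+07) = 74.04 dB.

74.0 dB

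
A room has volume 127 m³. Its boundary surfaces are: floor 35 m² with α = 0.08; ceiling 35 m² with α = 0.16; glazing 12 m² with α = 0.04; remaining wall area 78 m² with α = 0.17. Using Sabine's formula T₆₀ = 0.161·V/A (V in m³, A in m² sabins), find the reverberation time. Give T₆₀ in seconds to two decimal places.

0.92 s

Total absorption A = 35·0.08 + 35·0.16 + 12·0.04 + 78·0.17 = 22.14 m² sabins.
T₆₀ = 0.161 × 127 / 22.14 = 0.924 s.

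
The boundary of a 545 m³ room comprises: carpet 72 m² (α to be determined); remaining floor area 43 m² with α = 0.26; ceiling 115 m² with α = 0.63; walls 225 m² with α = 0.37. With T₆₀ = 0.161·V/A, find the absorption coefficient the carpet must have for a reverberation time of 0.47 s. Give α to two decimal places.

0.28

Required total absorption A = 0.161·545/0.47 = 186.69 m².
Absorption from the other surfaces = 43·0.26 + 115·0.63 + 225·0.37 = 166.88 m², so the carpet must supply 19.81 m² over 72 m².
α = 19.81/72 = 0.275.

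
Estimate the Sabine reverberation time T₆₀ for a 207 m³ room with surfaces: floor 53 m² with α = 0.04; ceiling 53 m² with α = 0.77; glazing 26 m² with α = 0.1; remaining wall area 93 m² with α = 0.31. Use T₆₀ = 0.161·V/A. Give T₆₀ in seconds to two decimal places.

Total absorption A = 53·0.04 + 53·0.77 + 26·0.1 + 93·0.31 = 74.36 m² sabins.
T₆₀ = 0.161·V/A = 0.161·207/74.36 = 0.448 s.

0.45 s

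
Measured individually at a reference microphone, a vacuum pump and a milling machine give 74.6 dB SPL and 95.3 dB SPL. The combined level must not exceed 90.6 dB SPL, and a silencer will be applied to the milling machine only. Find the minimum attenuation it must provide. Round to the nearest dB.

5 dB

Everything except the milling machine sums to 10^(74.6/10) = 2.884e+07 in linear terms, 74.60 dB SPL.
To meet 90.6 dB SPL overall, the treated milling machine may contribute at most 10^(90.6/10) − 2.884e+07 = 1.119e+09, i.e. 90.49 dB SPL.
So the milling machine must be reduced from 95.3 to 90.49 dB SPL: IL = 4.81 dB.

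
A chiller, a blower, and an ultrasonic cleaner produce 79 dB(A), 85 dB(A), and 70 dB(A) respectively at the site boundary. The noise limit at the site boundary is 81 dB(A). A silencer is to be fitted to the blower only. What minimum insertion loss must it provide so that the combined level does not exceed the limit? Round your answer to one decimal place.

Everything except the blower sums to 10^(79/10) + 10^(70/10) = 8.943e+07 in linear terms, 79.51 dB(A).
To meet 81 dB(A) overall, the treated blower may contribute at most 10^(81/10) − 8.943e+07 = 3.646e+07, i.e. 75.62 dB(A).
So the blower must be reduced from 85 to 75.62 dB(A): IL = 9.38 dB.

9.4 dB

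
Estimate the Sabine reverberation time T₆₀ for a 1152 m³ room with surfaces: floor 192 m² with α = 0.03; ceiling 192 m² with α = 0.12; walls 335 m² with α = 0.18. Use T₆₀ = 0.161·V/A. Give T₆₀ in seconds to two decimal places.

Total absorption A = 192·0.03 + 192·0.12 + 335·0.18 = 89.10 m² sabins.
T₆₀ = 0.161 × 1152 / 89.10 = 2.082 s.

2.08 s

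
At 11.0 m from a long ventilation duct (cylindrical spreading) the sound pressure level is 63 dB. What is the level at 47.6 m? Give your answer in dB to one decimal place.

Line-source attenuation: ΔL = 10·log₁₀(r₂/r₁) = 10·log₁₀(47.6/11.0) = 6.362 dB.
L₂ = 63 − 10·log₁₀(47.6/11.0) = 63 − 6.362 = 56.64 dB.

56.6 dB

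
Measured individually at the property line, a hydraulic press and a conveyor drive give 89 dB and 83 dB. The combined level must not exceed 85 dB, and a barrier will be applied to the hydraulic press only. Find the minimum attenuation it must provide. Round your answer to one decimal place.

8.3 dB

Fixed contribution from the other source: Σ 10^(L/10) = 10^(83/10) = 1.995e+08 (83.00 dB).
The limit corresponds to 10^(85/10) = 3.162e+08; subtracting the fixed part leaves 1.167e+08 for the hydraulic press, i.e. 80.67 dB.
So the hydraulic press must be reduced from 89 to 80.67 dB: IL = 8.33 dB.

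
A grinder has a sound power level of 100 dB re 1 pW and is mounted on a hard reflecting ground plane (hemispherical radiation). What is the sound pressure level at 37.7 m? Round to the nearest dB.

60 dB

L_p = L_w − 10·log₁₀(2π·r²) with r = 37.7 m.
2π·r² = 8930 m², 10·log₁₀ of that is 39.509 dB.
L_p = 100 − 39.509 = 60.49 dB.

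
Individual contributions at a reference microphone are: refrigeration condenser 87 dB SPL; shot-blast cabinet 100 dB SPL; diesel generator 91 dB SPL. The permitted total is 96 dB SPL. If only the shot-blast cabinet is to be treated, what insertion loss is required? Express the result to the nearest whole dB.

7 dB

Everything except the shot-blast cabinet sums to 10^(87/10) + 10^(91/10) = 1.760e+09 in linear terms, 92.46 dB SPL.
To meet 96 dB SPL overall, the treated shot-blast cabinet may contribute at most 10^(96/10) − 1.760e+09 = 2.221e+09, i.e. 93.47 dB SPL.
So the shot-blast cabinet must be reduced from 100 to 93.47 dB SPL: IL = 6.53 dB.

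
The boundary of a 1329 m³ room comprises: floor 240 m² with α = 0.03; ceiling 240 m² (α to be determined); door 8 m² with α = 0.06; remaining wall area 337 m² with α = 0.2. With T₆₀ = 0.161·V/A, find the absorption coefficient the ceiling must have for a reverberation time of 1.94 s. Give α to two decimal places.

Required total absorption A = 0.161·1329/1.94 = 110.29 m².
Absorption from the other surfaces = 240·0.03 + 8·0.06 + 337·0.2 = 75.08 m², so the ceiling must supply 35.21 m² over 240 m².
α = 35.21/240 = 0.147.

0.15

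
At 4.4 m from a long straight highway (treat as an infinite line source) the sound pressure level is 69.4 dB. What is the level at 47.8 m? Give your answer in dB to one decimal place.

59.0 dB

Line-source attenuation: ΔL = 10·log₁₀(r₂/r₁) = 10·log₁₀(47.8/4.4) = 10.360 dB.
L₂ = 69.4 − 10·log₁₀(47.8/4.4) = 69.4 − 10.360 = 59.04 dB.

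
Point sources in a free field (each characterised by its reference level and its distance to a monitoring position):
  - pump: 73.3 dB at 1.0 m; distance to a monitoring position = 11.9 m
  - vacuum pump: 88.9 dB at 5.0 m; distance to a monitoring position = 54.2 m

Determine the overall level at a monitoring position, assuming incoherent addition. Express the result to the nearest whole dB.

Apply inverse-square spreading to bring every level to the receiver, then sum 10^(L/10).
pump: 73.3 − 20·log₁₀(11.9/1.0) = 73.3 − 21.51 = 51.79 dB.
vacuum pump: 88.9 − 20·log₁₀(54.2/5.0) = 88.9 − 20.70 = 68.20 dB.
Σ 10^(L/10) = 6.757e+06 → L_total = 10·log₁₀(6.757e+06) = 68.30 dB.

68 dB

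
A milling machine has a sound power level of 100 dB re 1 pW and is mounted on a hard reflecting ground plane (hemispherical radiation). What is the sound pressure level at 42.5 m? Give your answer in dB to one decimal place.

59.5 dB

L_p = L_w − 10·log₁₀(2π·r²) with r = 42.5 m.
2π·r² = 1.135e+04 m², 10·log₁₀ of that is 40.550 dB.
L_p = 100 − 40.550 = 59.45 dB.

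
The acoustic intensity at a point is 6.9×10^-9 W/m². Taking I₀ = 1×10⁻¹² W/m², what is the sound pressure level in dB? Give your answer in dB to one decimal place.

Dividing by I₀ shifts the exponent by 12: I/I₀ = 6.9×10^3.
L = 10·(0.8388 + 3) = 38.39 dB.

38.4 dB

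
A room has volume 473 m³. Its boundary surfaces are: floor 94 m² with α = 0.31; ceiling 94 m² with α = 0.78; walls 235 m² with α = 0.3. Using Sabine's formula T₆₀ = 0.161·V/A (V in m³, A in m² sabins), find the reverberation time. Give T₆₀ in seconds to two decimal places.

0.44 s

Total absorption A = 94·0.31 + 94·0.78 + 235·0.3 = 172.96 m² sabins.
T₆₀ = 0.161·V/A = 0.161·473/172.96 = 0.440 s.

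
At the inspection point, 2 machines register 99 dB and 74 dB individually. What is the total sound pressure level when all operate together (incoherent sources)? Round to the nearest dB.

99 dB

Incoherent sources combine by intensity addition: L_total = 10·log₁₀(Σ 10^(L_i/10)).
Σ 10^(L/10) = 10^(99/10) + 10^(74/10) = 7.968e+09.
L_total = 10·log₁₀(7.968e+09) = 99.01 dB.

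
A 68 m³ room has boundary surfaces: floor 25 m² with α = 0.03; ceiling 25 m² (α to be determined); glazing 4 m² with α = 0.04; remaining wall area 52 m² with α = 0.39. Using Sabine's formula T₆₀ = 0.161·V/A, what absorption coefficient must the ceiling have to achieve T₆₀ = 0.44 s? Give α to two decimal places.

0.15

From T₆₀ = 0.161·V/A, the target T₆₀ = 0.44 s needs A = 0.161·68/0.44 = 24.88 m².
Absorption from the other surfaces = 25·0.03 + 4·0.04 + 52·0.39 = 21.19 m², so the ceiling must supply 3.69 m² over 25 m².
α = 3.69/25 = 0.148.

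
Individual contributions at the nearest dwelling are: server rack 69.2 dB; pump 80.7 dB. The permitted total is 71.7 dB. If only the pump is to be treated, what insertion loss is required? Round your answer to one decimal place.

Fixed contribution from the other source: Σ 10^(L/10) = 10^(69.2/10) = 8.318e+06 (69.20 dB).
The limit corresponds to 10^(71.7/10) = 1.479e+07; subtracting the fixed part leaves 6.473e+06 for the pump, i.e. 68.11 dB.
So the pump must be reduced from 80.7 to 68.11 dB: IL = 12.59 dB.

12.6 dB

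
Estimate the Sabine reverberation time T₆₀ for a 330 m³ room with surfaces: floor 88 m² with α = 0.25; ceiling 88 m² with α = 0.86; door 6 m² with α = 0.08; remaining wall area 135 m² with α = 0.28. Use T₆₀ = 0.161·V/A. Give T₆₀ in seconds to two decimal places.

0.39 s

A = Σ Sᵢαᵢ = 88·0.25 + 88·0.86 + 6·0.08 + 135·0.28 = 135.96 m².
T₆₀ = 0.161·V/A = 0.161·330/135.96 = 0.391 s.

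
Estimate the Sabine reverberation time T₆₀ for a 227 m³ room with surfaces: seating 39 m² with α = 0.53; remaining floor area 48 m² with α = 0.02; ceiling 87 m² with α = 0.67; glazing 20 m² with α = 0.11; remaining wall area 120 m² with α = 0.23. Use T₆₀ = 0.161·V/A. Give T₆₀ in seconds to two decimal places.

0.33 s

A = Σ Sᵢαᵢ = 39·0.53 + 48·0.02 + 87·0.67 + 20·0.11 + 120·0.23 = 109.72 m².
T₆₀ = 0.161·V/A = 0.161·227/109.72 = 0.333 s.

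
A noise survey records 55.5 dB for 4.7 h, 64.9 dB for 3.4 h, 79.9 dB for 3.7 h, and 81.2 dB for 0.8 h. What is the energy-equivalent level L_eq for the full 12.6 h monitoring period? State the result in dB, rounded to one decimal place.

75.8 dB

The energy average is taken in the linear domain: L_eq = 10·log₁₀[(Σ tᵢ·10^(Lᵢ/10))/T], T = 12.6 h.
Σ tᵢ·10^(Lᵢ/10) = 4.7·10^(55.5/10) + 3.4·10^(64.9/10) + 3.7·10^(79.9/10) + 0.8·10^(81.2/10) = 4.792e+08.
L_eq = 10·log₁₀(4.792e+08/12.6) = 75.80 dB.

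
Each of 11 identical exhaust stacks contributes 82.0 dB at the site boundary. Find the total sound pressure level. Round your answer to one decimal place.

L_total = L₁ + 10·log₁₀ N for N identical incoherent sources.
L_total = 82.0 + 10·log₁₀(11) = 82.0 + 10.414 = 92.41 dB.

92.4 dB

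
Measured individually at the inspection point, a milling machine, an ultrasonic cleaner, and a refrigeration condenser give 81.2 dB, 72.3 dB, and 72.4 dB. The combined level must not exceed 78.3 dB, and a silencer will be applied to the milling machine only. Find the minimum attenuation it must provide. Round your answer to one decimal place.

6.0 dB

Everything except the milling machine sums to 10^(72.3/10) + 10^(72.4/10) = 3.436e+07 in linear terms, 75.36 dB.
To meet 78.3 dB overall, the treated milling machine may contribute at most 10^(78.3/10) − 3.436e+07 = 3.325e+07, i.e. 75.22 dB.
Required insertion loss = 81.2 − 75.22 = 5.98 dB.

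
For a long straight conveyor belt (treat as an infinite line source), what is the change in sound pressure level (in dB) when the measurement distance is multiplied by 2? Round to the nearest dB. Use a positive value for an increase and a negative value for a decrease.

-3 dB

With cylindrical spreading the level changes by −10·log₁₀(r₂/r₁).
ΔL = −10·log₁₀(2) = -3.01 dB.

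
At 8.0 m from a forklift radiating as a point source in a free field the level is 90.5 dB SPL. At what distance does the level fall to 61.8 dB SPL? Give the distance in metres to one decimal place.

The 28.7 dB drop corresponds to a distance ratio of 10^(28.7/20) for a point source.
r₂ = 8.0·10^((90.5−61.8)/20) = 8.0·10^(28.7/20) = 217.82 m.

217.8 m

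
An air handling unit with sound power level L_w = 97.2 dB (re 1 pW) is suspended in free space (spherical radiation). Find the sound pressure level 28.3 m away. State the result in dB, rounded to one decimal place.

57.2 dB

L_p = L_w − 10·log₁₀(4π·r²) with r = 28.3 m.
4π·r² = 1.006e+04 m², 10·log₁₀ of that is 40.028 dB.
L_p = 97.2 − 40.028 = 57.17 dB.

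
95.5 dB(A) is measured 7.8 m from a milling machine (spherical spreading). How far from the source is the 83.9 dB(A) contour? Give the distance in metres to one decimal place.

29.7 m

Point-source spreading drops the level by 20·log₁₀(r₂/r₁); inverting, r₂/r₁ = 10^(ΔL/20).
r₂ = 7.8·10^((95.5−83.9)/20) = 7.8·10^(11.6/20) = 29.65 m.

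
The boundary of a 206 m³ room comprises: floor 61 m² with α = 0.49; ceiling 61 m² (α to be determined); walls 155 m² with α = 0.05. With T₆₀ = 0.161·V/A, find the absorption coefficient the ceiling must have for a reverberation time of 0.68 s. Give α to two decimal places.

From T₆₀ = 0.161·V/A, the target T₆₀ = 0.68 s needs A = 0.161·206/0.68 = 48.77 m².
Absorption from the other surfaces = 61·0.49 + 155·0.05 = 37.64 m², so the ceiling must supply 11.13 m² over 61 m².
α = 11.13/61 = 0.183.

0.18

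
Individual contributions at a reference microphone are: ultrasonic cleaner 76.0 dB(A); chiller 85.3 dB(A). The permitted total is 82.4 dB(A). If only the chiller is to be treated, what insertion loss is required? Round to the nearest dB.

The untreated sources together contribute 10^(76.0/10) = 3.981e+07, i.e. 76.00 dB(A).
To meet 82.4 dB(A) overall, the treated chiller may contribute at most 10^(82.4/10) − 3.981e+07 = 1.340e+08, i.e. 81.27 dB(A).
So the chiller must be reduced from 85.3 to 81.27 dB(A): IL = 4.03 dB.

4 dB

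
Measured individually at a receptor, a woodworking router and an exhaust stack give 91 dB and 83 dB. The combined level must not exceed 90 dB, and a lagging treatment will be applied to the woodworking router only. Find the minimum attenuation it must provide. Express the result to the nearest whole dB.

2 dB

The untreated sources together contribute 10^(83/10) = 1.995e+08, i.e. 83.00 dB.
To meet 90 dB overall, the treated woodworking router may contribute at most 10^(90/10) − 1.995e+08 = 8.005e+08, i.e. 89.03 dB.
So the woodworking router must be reduced from 91 to 89.03 dB: IL = 1.97 dB.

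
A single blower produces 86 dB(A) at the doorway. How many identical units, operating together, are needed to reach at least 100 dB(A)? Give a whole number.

26

The shortfall is 100 − 86 = 14.0 dB, and N units add 10·log₁₀ N, so need 10·log₁₀ N ≥ 14.0.
N ≥ 10^(14.0/10) = 25.119, so N = 26.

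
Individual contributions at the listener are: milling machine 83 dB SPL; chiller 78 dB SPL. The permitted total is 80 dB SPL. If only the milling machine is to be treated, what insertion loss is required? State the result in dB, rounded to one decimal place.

7.3 dB

Fixed contribution from the other source: Σ 10^(L/10) = 10^(78/10) = 6.310e+07 (78.00 dB SPL).
The limit corresponds to 10^(80/10) = 1.000e+08; subtracting the fixed part leaves 3.690e+07 for the milling machine, i.e. 75.67 dB SPL.
So the milling machine must be reduced from 83 to 75.67 dB SPL: IL = 7.33 dB.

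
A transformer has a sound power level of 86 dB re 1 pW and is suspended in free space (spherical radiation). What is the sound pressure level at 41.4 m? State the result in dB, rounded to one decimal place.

42.7 dB

The power spreads over a sphere of area 4π·r², so L_p = L_w − 10·log₁₀(4π·r²).
4π·r² = 2.154e+04 m², 10·log₁₀ of that is 43.332 dB.
L_p = 86 − 43.332 = 42.67 dB.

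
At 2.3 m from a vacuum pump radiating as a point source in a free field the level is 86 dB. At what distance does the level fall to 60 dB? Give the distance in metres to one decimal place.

45.9 m

The 26.0 dB drop corresponds to a distance ratio of 10^(26.0/20) for a point source.
r₂ = 2.3·10^((86−60)/20) = 2.3·10^(26.0/20) = 45.89 m.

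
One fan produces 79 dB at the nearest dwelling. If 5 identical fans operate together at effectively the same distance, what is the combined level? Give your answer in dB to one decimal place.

86.0 dB

L_total = L₁ + 10·log₁₀ N for N identical incoherent sources.
L_total = 79 + 10·log₁₀(5) = 79 + 6.990 = 85.99 dB.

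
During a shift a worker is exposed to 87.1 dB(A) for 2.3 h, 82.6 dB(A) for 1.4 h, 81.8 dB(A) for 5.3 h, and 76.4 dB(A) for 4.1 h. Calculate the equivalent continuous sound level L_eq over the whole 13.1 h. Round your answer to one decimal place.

82.7 dB(A)

L_eq = 10·log₁₀[(1/T)·Σ tᵢ·10^(Lᵢ/10)] with T = 13.1 h.
Σ tᵢ·10^(Lᵢ/10) = 2.3·10^(87.1/10) + 1.4·10^(82.6/10) + 5.3·10^(81.8/10) + 4.1·10^(76.4/10) = 2.415e+09.
L_eq = 10·log₁₀(2.415e+09/13.1) = 82.66 dB(A).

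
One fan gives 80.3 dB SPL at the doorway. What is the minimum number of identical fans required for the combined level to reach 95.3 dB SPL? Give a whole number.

The shortfall is 95.3 − 80.3 = 15.0 dB, and N units add 10·log₁₀ N, so need 10·log₁₀ N ≥ 15.0.
N ≥ 10^(15.0/10) = 31.623, so N = 32.

32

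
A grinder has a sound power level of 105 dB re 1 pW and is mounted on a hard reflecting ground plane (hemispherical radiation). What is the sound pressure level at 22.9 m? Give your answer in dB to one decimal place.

Free-field hemispherical radiation: L_p = L_w − 10·log₁₀(2π·r²), r = 22.9 m.
2π·r² = 3295 m², 10·log₁₀ of that is 35.179 dB.
L_p = 105 − 35.179 = 69.82 dB.

69.8 dB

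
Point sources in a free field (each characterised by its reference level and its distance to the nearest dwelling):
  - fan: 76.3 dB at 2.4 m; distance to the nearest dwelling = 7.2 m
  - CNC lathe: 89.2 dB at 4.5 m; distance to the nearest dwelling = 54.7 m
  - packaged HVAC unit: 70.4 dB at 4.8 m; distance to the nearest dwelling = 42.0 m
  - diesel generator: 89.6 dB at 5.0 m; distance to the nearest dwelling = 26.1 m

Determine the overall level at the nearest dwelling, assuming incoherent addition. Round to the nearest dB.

First find each source's level at the receiver (point-source: −20·log₁₀(r/r_ref)), then combine on an intensity basis.
fan: 76.3 − 20·log₁₀(7.2/2.4) = 76.3 − 9.54 = 66.76 dB.
CNC lathe: 89.2 − 20·log₁₀(54.7/4.5) = 89.2 − 21.70 = 67.50 dB.
packaged HVAC unit: 70.4 − 20·log₁₀(42.0/4.8) = 70.4 − 18.84 = 51.56 dB.
diesel generator: 89.6 − 20·log₁₀(26.1/5.0) = 89.6 − 14.35 = 75.25 dB.
Σ 10^(L/10) = 4.398e+07 → L_total = 10·log₁₀(4.398e+07) = 76.43 dB.

76 dB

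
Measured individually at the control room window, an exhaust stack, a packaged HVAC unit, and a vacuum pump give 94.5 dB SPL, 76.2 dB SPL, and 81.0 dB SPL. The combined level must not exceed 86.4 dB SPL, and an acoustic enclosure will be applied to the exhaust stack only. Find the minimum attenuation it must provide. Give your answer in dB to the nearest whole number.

10 dB

Everything except the exhaust stack sums to 10^(76.2/10) + 10^(81.0/10) = 1.676e+08 in linear terms, 82.24 dB SPL.
The limit corresponds to 10^(86.4/10) = 4.365e+08; subtracting the fixed part leaves 2.689e+08 for the exhaust stack, i.e. 84.30 dB SPL.
So the exhaust stack must be reduced from 94.5 to 84.30 dB SPL: IL = 10.20 dB.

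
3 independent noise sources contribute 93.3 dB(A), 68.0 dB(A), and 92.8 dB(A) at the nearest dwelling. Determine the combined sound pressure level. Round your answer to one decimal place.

96.1 dB(A)

Incoherent sources combine by intensity addition: L_total = 10·log₁₀(Σ 10^(L_i/10)).
Σ 10^(L/10) = 10^(93.3/10) + 10^(68.0/10) + 10^(92.8/10) = 4.050e+09.
L_total = 10·log₁₀(4.050e+09) = 96.07 dB(A).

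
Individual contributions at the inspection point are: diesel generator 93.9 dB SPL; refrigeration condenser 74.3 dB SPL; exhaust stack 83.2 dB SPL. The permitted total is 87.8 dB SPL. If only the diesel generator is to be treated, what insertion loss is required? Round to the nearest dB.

Everything except the diesel generator sums to 10^(74.3/10) + 10^(83.2/10) = 2.358e+08 in linear terms, 83.73 dB SPL.
The limit corresponds to 10^(87.8/10) = 6.026e+08; subtracting the fixed part leaves 3.667e+08 for the diesel generator, i.e. 85.64 dB SPL.
So the diesel generator must be reduced from 93.9 to 85.64 dB SPL: IL = 8.26 dB.

8 dB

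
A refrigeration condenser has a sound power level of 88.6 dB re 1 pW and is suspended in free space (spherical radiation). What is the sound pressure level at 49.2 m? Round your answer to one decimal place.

The power spreads over a sphere of area 4π·r², so L_p = L_w − 10·log₁₀(4π·r²).
4π·r² = 3.042e+04 m², 10·log₁₀ of that is 44.831 dB.
L_p = 88.6 − 44.831 = 43.77 dB.

43.8 dB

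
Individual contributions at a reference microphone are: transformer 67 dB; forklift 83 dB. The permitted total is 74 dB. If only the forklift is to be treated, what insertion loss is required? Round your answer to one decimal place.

Fixed contribution from the other source: Σ 10^(L/10) = 10^(67/10) = 5.012e+06 (67.00 dB).
To meet 74 dB overall, the treated forklift may contribute at most 10^(74/10) − 5.012e+06 = 2.011e+07, i.e. 73.03 dB.
So the forklift must be reduced from 83 to 73.03 dB: IL = 9.97 dB.

10.0 dB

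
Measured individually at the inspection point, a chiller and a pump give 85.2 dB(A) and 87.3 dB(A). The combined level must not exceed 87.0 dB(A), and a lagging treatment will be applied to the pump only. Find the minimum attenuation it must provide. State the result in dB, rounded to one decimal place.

5.0 dB

Everything except the pump sums to 10^(85.2/10) = 3.311e+08 in linear terms, 85.20 dB(A).
To meet 87.0 dB(A) overall, the treated pump may contribute at most 10^(87.0/10) − 3.311e+08 = 1.701e+08, i.e. 82.31 dB(A).
So the pump must be reduced from 87.3 to 82.31 dB(A): IL = 4.99 dB.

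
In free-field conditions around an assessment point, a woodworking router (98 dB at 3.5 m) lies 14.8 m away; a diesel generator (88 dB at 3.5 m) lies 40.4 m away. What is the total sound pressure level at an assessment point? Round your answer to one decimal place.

Apply inverse-square spreading to bring every level to the receiver, then sum 10^(L/10).
woodworking router: 98 − 20·log₁₀(14.8/3.5) = 98 − 12.52 = 85.48 dB.
diesel generator: 88 − 20·log₁₀(40.4/3.5) = 88 − 21.25 = 66.75 dB.
Σ 10^(L/10) = 3.576e+08 → L_total = 10·log₁₀(3.576e+08) = 85.53 dB.

85.5 dB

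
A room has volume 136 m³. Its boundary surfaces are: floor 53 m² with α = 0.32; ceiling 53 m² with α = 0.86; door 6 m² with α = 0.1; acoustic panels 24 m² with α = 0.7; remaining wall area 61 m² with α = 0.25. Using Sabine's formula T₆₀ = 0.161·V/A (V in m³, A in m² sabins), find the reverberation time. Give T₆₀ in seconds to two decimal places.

0.23 s

Total absorption A = 53·0.32 + 53·0.86 + 6·0.1 + 24·0.7 + 61·0.25 = 95.19 m² sabins.
T₆₀ = 0.161·V/A = 0.161·136/95.19 = 0.230 s.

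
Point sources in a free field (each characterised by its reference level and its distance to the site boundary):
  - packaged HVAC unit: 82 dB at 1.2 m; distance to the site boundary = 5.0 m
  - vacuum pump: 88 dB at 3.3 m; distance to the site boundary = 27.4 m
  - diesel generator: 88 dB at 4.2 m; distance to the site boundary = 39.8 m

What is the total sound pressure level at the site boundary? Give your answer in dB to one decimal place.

Propagate each source to the receiver with L = L_ref − 20·log₁₀(r/r_ref), then add intensities.
packaged HVAC unit: 82 − 20·log₁₀(5.0/1.2) = 82 − 12.40 = 69.60 dB.
vacuum pump: 88 − 20·log₁₀(27.4/3.3) = 88 − 18.38 = 69.62 dB.
diesel generator: 88 − 20·log₁₀(39.8/4.2) = 88 − 19.53 = 68.47 dB.
Σ 10^(L/10) = 2.531e+07 → L_total = 10·log₁₀(2.531e+07) = 74.03 dB.

74.0 dB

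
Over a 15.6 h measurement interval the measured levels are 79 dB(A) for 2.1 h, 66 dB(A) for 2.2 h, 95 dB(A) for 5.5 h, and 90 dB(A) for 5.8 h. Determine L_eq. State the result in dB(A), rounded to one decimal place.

L_eq = 10·log₁₀[(1/T)·Σ tᵢ·10^(Lᵢ/10)] with T = 15.6 h.
Σ tᵢ·10^(Lᵢ/10) = 2.1·10^(79/10) + 2.2·10^(66/10) + 5.5·10^(95/10) + 5.8·10^(90/10) = 2.337e+10.
L_eq = 10·log₁₀(2.337e+10/15.6) = 91.75 dB(A).

91.8 dB(A)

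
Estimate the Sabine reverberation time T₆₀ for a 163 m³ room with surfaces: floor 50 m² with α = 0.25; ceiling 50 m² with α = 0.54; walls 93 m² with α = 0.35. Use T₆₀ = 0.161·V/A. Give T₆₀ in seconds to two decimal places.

0.36 s

A = Σ Sᵢαᵢ = 50·0.25 + 50·0.54 + 93·0.35 = 72.05 m².
T₆₀ = 0.161 × 163 / 72.05 = 0.364 s.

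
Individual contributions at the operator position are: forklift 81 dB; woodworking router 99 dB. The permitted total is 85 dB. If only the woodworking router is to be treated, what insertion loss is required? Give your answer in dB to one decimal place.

16.2 dB

Fixed contribution from the other source: Σ 10^(L/10) = 10^(81/10) = 1.259e+08 (81.00 dB).
To meet 85 dB overall, the treated woodworking router may contribute at most 10^(85/10) − 1.259e+08 = 1.903e+08, i.e. 82.80 dB.
So the woodworking router must be reduced from 99 to 82.80 dB: IL = 16.20 dB.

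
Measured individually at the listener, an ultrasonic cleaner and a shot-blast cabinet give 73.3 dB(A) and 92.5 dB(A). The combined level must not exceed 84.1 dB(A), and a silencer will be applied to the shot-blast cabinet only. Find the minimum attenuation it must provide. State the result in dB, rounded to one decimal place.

8.8 dB

The untreated sources together contribute 10^(73.3/10) = 2.138e+07, i.e. 73.30 dB(A).
The limit corresponds to 10^(84.1/10) = 2.570e+08; subtracting the fixed part leaves 2.357e+08 for the shot-blast cabinet, i.e. 83.72 dB(A).
Required insertion loss = 92.5 − 83.72 = 8.78 dB.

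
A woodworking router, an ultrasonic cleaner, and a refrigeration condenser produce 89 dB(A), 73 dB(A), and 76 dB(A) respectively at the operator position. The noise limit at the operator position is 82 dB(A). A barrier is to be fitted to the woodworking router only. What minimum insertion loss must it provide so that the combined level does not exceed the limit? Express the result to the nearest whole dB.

9 dB

The untreated sources together contribute 10^(73/10) + 10^(76/10) = 5.976e+07, i.e. 77.76 dB(A).
The limit corresponds to 10^(82/10) = 1.585e+08; subtracting the fixed part leaves 9.873e+07 for the woodworking router, i.e. 79.94 dB(A).
Required insertion loss = 89 − 79.94 = 9.06 dB.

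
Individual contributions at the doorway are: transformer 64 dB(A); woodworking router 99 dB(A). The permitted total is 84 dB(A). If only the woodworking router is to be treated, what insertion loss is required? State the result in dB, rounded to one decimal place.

Fixed contribution from the other source: Σ 10^(L/10) = 10^(64/10) = 2.512e+06 (64.00 dB(A)).
The limit corresponds to 10^(84/10) = 2.512e+08; subtracting the fixed part leaves 2.487e+08 for the woodworking router, i.e. 83.96 dB(A).
Required insertion loss = 99 − 83.96 = 15.04 dB.

15.0 dB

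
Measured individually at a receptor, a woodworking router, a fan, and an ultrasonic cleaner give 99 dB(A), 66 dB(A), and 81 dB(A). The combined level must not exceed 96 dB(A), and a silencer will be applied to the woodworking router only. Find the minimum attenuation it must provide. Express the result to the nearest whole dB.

3 dB

Fixed contribution from the other sources: Σ 10^(L/10) = 10^(66/10) + 10^(81/10) = 1.299e+08 (81.14 dB(A)).
The limit corresponds to 10^(96/10) = 3.981e+09; subtracting the fixed part leaves 3.851e+09 for the woodworking router, i.e. 95.86 dB(A).
So the woodworking router must be reduced from 99 to 95.86 dB(A): IL = 3.14 dB.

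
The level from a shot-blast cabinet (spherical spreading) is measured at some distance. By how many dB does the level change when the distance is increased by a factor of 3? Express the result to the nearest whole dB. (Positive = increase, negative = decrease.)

A point source loses 6 dB per doubling of distance; generally ΔL = −20·log₁₀(r₂/r₁).
ΔL = −20·log₁₀(3) = -9.54 dB.

-10 dB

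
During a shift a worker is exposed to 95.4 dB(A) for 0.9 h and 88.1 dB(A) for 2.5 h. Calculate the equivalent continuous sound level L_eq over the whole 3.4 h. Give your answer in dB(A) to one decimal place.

L_eq = 10·log₁₀[(1/T)·Σ tᵢ·10^(Lᵢ/10)] with T = 3.4 h.
Σ tᵢ·10^(Lᵢ/10) = 0.9·10^(95.4/10) + 2.5·10^(88.1/10) = 4.735e+09.
L_eq = 10·log₁₀(4.735e+09/3.4) = 91.44 dB(A).

91.4 dB(A)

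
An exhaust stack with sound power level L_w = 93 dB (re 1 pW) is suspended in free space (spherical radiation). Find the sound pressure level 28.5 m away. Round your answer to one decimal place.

Free-field spherical radiation: L_p = L_w − 10·log₁₀(4π·r²), r = 28.5 m.
4π·r² = 1.021e+04 m², 10·log₁₀ of that is 40.089 dB.
L_p = 93 − 40.089 = 52.91 dB.

52.9 dB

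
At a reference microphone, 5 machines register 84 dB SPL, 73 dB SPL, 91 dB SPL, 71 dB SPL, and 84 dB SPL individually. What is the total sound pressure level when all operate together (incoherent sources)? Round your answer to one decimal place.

Incoherent sources combine by intensity addition: L_total = 10·log₁₀(Σ 10^(L_i/10)).
Σ 10^(L/10) = 10^(84/10) + 10^(73/10) + 10^(91/10) + 10^(71/10) + 10^(84/10) = 1.794e+09.
L_total = 10·log₁₀(1.794e+09) = 92.54 dB SPL.

92.5 dB SPL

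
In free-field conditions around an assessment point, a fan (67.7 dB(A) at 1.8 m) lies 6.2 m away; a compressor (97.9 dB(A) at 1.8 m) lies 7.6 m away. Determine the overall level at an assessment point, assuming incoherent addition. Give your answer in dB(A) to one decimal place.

Apply inverse-square spreading to bring every level to the receiver, then sum 10^(L/10).
fan: 67.7 − 20·log₁₀(6.2/1.8) = 67.7 − 10.74 = 56.96 dB(A).
compressor: 97.9 − 20·log₁₀(7.6/1.8) = 97.9 − 12.51 = 85.39 dB(A).
Σ 10^(L/10) = 3.464e+08 → L_total = 10·log₁₀(3.464e+08) = 85.40 dB(A).

85.4 dB(A)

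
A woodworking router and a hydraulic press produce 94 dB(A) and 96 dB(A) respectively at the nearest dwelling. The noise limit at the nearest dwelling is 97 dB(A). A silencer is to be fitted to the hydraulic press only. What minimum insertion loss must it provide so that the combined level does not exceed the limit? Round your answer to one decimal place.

2.0 dB

Fixed contribution from the other source: Σ 10^(L/10) = 10^(94/10) = 2.512e+09 (94.00 dB(A)).
To meet 97 dB(A) overall, the treated hydraulic press may contribute at most 10^(97/10) − 2.512e+09 = 2.500e+09, i.e. 93.98 dB(A).
So the hydraulic press must be reduced from 96 to 93.98 dB(A): IL = 2.02 dB.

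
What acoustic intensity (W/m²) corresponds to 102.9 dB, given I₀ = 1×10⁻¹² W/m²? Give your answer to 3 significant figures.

0.0195 W/m²

L = 10·log₁₀(I/I₀) ⇒ I = I₀·10^(L/10) = 10⁻¹² × 10^10.29.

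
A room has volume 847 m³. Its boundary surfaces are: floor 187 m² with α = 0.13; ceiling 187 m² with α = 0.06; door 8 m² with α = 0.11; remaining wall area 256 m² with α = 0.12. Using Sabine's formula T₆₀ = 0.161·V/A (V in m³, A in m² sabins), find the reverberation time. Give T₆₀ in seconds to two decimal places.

Summing Sᵢαᵢ: 187·0.13 + 187·0.06 + 8·0.11 + 256·0.12 = 67.13 m².
T₆₀ = 0.161 × 847 / 67.13 = 2.031 s.

2.03 s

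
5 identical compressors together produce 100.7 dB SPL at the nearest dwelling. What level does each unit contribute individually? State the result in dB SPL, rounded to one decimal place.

93.7 dB SPL

5 equal contributions raise the level by 10·log₁₀ 5 = 6.990 dB, so each unit alone gives 100.7 − 6.990.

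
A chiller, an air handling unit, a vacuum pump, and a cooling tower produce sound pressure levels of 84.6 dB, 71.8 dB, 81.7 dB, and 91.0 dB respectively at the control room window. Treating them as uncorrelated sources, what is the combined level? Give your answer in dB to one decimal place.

Incoherent sources combine by intensity addition: L_total = 10·log₁₀(Σ 10^(L_i/10)).
Σ 10^(L/10) = 10^(84.6/10) + 10^(71.8/10) + 10^(81.7/10) + 10^(91.0/10) = 1.710e+09.
L_total = 10·log₁₀(1.710e+09) = 92.33 dB.

92.3 dB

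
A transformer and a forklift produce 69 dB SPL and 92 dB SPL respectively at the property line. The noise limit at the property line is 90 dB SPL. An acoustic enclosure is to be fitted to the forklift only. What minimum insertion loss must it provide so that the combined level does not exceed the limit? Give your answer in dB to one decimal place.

The untreated sources together contribute 10^(69/10) = 7.943e+06, i.e. 69.00 dB SPL.
The limit corresponds to 10^(90/10) = 1.000e+09; subtracting the fixed part leaves 9.921e+08 for the forklift, i.e. 89.97 dB SPL.
Required insertion loss = 92 − 89.97 = 2.03 dB.

2.0 dB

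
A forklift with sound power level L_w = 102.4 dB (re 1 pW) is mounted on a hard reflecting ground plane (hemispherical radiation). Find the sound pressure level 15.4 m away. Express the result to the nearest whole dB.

Free-field hemispherical radiation: L_p = L_w − 10·log₁₀(2π·r²), r = 15.4 m.
2π·r² = 1490 m², 10·log₁₀ of that is 31.732 dB.
L_p = 102.4 − 31.732 = 70.67 dB.

71 dB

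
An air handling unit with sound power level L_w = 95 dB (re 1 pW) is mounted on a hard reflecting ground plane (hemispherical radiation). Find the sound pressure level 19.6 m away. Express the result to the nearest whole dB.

61 dB

Free-field hemispherical radiation: L_p = L_w − 10·log₁₀(2π·r²), r = 19.6 m.
2π·r² = 2414 m², 10·log₁₀ of that is 33.827 dB.
L_p = 95 − 33.827 = 61.17 dB.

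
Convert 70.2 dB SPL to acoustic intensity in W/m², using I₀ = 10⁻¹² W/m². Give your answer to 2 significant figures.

1.0e-05 W/m²

I/I₀ = 10^(70.2/10) = 1.047e+07, so I = 1.047e+07 × 10⁻¹² W/m².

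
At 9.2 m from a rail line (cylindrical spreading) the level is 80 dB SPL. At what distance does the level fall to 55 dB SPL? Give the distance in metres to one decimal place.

The 25.0 dB drop corresponds to a distance ratio of 10^(25.0/10) for a line source.
r₂ = 9.2·10^((80−55)/10) = 9.2·10^(25.0/10) = 2909.30 m.

2909.3 m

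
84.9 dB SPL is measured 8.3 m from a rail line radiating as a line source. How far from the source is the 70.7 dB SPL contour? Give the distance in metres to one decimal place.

Line-source spreading drops the level by 10·log₁₀(r₂/r₁); inverting, r₂/r₁ = 10^(ΔL/10).
r₂ = 8.3·10^((84.9−70.7)/10) = 8.3·10^(14.2/10) = 218.31 m.

218.3 m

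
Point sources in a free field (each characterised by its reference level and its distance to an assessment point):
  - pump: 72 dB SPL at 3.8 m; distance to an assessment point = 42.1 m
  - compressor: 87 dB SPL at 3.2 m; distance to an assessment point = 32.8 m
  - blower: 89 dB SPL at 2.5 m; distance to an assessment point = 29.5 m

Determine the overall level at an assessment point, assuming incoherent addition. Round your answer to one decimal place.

Apply inverse-square spreading to bring every level to the receiver, then sum 10^(L/10).
pump: 72 − 20·log₁₀(42.1/3.8) = 72 − 20.89 = 51.11 dB SPL.
compressor: 87 − 20·log₁₀(32.8/3.2) = 87 − 20.21 = 66.79 dB SPL.
blower: 89 − 20·log₁₀(29.5/2.5) = 89 − 21.44 = 67.56 dB SPL.
Σ 10^(L/10) = 1.060e+07 → L_total = 10·log₁₀(1.060e+07) = 70.25 dB SPL.

70.3 dB SPL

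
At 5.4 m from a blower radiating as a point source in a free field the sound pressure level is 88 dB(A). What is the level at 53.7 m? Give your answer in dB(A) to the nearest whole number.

68 dB(A)

Point-source attenuation: ΔL = 20·log₁₀(r₂/r₁) = 20·log₁₀(53.7/5.4) = 19.952 dB.
L₂ = 88 − 20·log₁₀(53.7/5.4) = 88 − 19.952 = 68.05 dB(A).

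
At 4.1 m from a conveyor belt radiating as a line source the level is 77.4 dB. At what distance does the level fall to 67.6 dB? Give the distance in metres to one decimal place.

39.2 m

For a line source L₁ − L₂ = 10·log₁₀(r₂/r₁), so r₂ = r₁·10^((L₁−L₂)/10).
r₂ = 4.1·10^((77.4−67.6)/10) = 4.1·10^(9.8/10) = 39.15 m.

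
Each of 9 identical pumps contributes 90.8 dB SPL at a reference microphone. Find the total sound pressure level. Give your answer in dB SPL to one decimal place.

N identical incoherent sources raise the level by 10·log₁₀ N.
L_total = 90.8 + 10·log₁₀(9) = 90.8 + 9.542 = 100.34 dB SPL.

100.3 dB SPL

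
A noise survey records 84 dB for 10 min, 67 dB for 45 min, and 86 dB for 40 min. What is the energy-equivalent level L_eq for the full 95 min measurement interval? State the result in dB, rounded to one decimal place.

82.9 dB

The energy average is taken in the linear domain: L_eq = 10·log₁₀[(Σ tᵢ·10^(Lᵢ/10))/T], T = 95 min.
Σ tᵢ·10^(Lᵢ/10) = 10·10^(84/10) + 45·10^(67/10) + 40·10^(86/10) = 1.866e+10.
L_eq = 10·log₁₀(1.866e+10/95) = 82.93 dB.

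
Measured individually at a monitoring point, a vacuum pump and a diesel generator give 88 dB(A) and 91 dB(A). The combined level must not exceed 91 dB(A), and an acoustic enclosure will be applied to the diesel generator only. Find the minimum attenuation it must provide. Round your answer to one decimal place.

Fixed contribution from the other source: Σ 10^(L/10) = 10^(88/10) = 6.310e+08 (88.00 dB(A)).
The limit corresponds to 10^(91/10) = 1.259e+09; subtracting the fixed part leaves 6.280e+08 for the diesel generator, i.e. 87.98 dB(A).
So the diesel generator must be reduced from 91 to 87.98 dB(A): IL = 3.02 dB.

3.0 dB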